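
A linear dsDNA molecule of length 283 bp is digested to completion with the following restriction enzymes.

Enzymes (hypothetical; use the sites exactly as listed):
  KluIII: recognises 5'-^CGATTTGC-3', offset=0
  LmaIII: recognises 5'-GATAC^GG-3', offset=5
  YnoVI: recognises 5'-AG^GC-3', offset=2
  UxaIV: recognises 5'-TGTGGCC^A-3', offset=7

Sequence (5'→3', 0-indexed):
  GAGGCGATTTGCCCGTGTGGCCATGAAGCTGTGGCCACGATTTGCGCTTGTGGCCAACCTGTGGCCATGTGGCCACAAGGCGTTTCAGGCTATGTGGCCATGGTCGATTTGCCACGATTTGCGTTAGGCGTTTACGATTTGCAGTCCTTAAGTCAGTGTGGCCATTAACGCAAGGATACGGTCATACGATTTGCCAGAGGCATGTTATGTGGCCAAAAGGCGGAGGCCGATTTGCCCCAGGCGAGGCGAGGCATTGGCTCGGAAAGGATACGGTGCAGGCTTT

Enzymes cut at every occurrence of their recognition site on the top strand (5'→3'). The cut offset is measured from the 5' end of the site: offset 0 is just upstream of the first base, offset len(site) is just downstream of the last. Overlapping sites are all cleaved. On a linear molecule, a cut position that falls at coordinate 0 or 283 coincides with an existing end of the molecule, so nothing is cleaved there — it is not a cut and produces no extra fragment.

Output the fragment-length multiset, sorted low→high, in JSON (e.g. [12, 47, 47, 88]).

[1,1,2,3,5,5,5,5,5,5,6,7,7,7,8,9,10,11,11,13,13,13,14,15,16,18,18,21,29]

Per-enzyme occurrences:
  KluIII CGATTTGC/0: at [4, 37, 104, 114, 134, 186, 227] ⇒ [4, 37, 104, 114, 134, 186, 227]
  LmaIII GATACGG/5: at [174, 266] ⇒ [179, 271]
  YnoVI AGGC/2: at [1, 77, 86, 125, 197, 217, 223, 238, 243, 248, 276] ⇒ [3, 79, 88, 127, 199, 219, 225, 240, 245, 250, 278]
  UxaIV TGTGGCCA/7: at [15, 29, 48, 59, 67, 92, 156, 207] ⇒ [22, 36, 55, 66, 74, 99, 163, 214]

All cut coordinates (distinct, sorted): [3, 4, 22, 36, 37, 55, 66, 74, 79, 88, 99, 104, 114, 127, 134, 163, 179, 186, 199, 214, 219, 225, 227, 240, 245, 250, 271, 278]

Fragments:
  [0,3): 3 bp
  [3,4): 1 bp
  [4,22): 18 bp
  [22,36): 14 bp
  [36,37): 1 bp
  [37,55): 18 bp
  [55,66): 11 bp
  [66,74): 8 bp
  [74,79): 5 bp
  [79,88): 9 bp
  [88,99): 11 bp
  [99,104): 5 bp
  [104,114): 10 bp
  [114,127): 13 bp
  [127,134): 7 bp
  [134,163): 29 bp
  [163,179): 16 bp
  [179,186): 7 bp
  [186,199): 13 bp
  [199,214): 15 bp
  [214,219): 5 bp
  [219,225): 6 bp
  [225,227): 2 bp
  [227,240): 13 bp
  [240,245): 5 bp
  [245,250): 5 bp
  [250,271): 21 bp
  [271,278): 7 bp
  [278,283): 5 bp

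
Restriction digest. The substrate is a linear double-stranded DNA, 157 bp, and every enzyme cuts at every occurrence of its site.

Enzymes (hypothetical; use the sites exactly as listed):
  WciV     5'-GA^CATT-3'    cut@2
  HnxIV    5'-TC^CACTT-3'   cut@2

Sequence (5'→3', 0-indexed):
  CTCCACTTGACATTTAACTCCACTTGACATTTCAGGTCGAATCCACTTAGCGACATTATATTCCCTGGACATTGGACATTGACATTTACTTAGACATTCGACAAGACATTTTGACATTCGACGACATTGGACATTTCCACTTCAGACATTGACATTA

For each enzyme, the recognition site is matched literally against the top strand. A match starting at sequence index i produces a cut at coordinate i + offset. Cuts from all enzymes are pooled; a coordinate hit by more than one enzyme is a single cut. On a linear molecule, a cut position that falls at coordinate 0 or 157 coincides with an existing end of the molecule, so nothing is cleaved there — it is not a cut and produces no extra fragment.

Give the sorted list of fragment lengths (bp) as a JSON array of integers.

Per-enzyme occurrences:
  WciV GACATT/2: at [8, 25, 51, 67, 74, 80, 92, 104, 112, 122, 129, 144, 150] ⇒ [10, 27, 53, 69, 76, 82, 94, 106, 114, 124, 131, 146, 152]
  HnxIV TCCACTT/2: at [1, 18, 41, 135] ⇒ [3, 20, 43, 137]

All cut coordinates (distinct, sorted): [3, 10, 20, 27, 43, 53, 69, 76, 82, 94, 106, 114, 124, 131, 137, 146, 152]

Fragments:
  [0,3): 3 bp
  [3,10): 7 bp
  [10,20): 10 bp
  [20,27): 7 bp
  [27,43): 16 bp
  [43,53): 10 bp
  [53,69): 16 bp
  [69,76): 7 bp
  [76,82): 6 bp
  [82,94): 12 bp
  [94,106): 12 bp
  [106,114): 8 bp
  [114,124): 10 bp
  [124,131): 7 bp
  [131,137): 6 bp
  [137,146): 9 bp
  [146,152): 6 bp
  [152,157): 5 bp

[3,5,6,6,6,7,7,7,7,8,9,10,10,10,12,12,16,16]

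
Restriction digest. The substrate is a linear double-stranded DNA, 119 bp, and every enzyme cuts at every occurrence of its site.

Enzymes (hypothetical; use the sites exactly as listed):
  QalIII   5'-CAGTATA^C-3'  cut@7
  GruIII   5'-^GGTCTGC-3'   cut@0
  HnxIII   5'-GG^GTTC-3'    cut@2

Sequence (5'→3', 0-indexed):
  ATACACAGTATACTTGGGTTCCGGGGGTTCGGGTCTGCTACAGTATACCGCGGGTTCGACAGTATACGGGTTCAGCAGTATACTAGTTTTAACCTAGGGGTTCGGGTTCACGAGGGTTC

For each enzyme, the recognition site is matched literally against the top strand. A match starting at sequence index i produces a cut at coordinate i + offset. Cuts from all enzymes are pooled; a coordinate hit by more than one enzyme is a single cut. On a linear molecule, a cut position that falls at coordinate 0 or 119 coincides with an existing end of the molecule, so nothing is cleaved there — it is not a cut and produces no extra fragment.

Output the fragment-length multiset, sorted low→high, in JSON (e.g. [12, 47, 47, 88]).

[3,4,5,5,6,6,9,10,12,13,13,16,17]

Site scan:
  QalIII (CAGTATAC, off=7): starts [5, 40, 59, 75] → cuts [12, 47, 66, 82]
  GruIII (GGTCTGC, off=0): starts [31] → cuts [31]
  HnxIII (GGGTTC, off=2): starts [15, 24, 51, 67, 97, 103, 113] → cuts [17, 26, 53, 69, 99, 105, 115]

All cut coordinates (distinct, sorted): [12, 17, 26, 31, 47, 53, 66, 69, 82, 99, 105, 115]

Fragments:
  [0,12): 12 bp
  [12,17): 5 bp
  [17,26): 9 bp
  [26,31): 5 bp
  [31,47): 16 bp
  [47,53): 6 bp
  [53,66): 13 bp
  [66,69): 3 bp
  [69,82): 13 bp
  [82,99): 17 bp
  [99,105): 6 bp
  [105,115): 10 bp
  [115,119): 4 bp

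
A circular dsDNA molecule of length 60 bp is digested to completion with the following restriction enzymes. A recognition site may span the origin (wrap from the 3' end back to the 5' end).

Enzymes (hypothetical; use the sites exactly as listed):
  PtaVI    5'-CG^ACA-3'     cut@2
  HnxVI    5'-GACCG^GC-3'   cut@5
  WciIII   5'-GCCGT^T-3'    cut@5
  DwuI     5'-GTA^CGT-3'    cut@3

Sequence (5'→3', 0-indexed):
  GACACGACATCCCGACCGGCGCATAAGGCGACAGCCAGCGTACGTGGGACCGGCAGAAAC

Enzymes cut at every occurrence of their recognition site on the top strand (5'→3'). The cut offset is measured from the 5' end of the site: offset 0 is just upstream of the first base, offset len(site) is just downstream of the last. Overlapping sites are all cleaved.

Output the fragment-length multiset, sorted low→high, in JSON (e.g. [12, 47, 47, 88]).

[5,9,10,12,12,12]

Per-enzyme occurrences:
  PtaVI (CGACA, off=2): starts [4, 28, 59] → cuts [1, 6, 30]
  HnxVI (GACCGGC, off=5): starts [13, 47] → cuts [18, 52]
  WciIII (GCCGTT, off=5): no sites
  DwuI (GTACGT, off=3): starts [39] → cuts [42]

Pooled cuts: [1, 6, 18, 30, 42, 52]

Fragments:
  1→6: 5 bp
  6→18: 12 bp
  18→30: 12 bp
  30→42: 12 bp
  42→52: 10 bp
  52→1 (wrap): 60-52+1 = 9 bp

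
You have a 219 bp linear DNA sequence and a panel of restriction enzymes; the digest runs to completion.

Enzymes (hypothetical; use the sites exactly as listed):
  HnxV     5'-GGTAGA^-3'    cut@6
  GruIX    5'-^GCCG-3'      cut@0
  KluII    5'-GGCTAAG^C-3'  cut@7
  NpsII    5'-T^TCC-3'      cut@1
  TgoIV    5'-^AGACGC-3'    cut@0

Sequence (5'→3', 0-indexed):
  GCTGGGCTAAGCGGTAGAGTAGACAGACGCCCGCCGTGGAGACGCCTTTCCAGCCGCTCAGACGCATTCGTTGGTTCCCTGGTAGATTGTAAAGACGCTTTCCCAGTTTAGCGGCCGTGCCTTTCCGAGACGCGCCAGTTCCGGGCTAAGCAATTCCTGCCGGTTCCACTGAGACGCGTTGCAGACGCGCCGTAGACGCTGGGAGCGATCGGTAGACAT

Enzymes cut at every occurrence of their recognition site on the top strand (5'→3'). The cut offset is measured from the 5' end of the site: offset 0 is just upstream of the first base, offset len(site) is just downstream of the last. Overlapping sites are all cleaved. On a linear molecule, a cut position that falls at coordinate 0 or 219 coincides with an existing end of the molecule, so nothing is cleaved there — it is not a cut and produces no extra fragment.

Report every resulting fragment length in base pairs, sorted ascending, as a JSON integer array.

Scan for sites:
  HnxV GGTAGA/6: at [12, 80, 210] ⇒ [18, 86, 216]
  GruIX GCCG/0: at [32, 52, 113, 158, 188] ⇒ [32, 52, 113, 158, 188]
  KluII GGCTAAGC/7: at [4, 143] ⇒ [11, 150]
  NpsII TTCC/1: at [47, 74, 99, 122, 138, 153, 163] ⇒ [48, 75, 100, 123, 139, 154, 164]
  TgoIV AGACGC/0: at [24, 39, 59, 92, 127, 171, 182, 193] ⇒ [24, 39, 59, 92, 127, 171, 182, 193]

All cut coordinates (distinct, sorted): [11, 18, 24, 32, 39, 48, 52, 59, 75, 86, 92, 100, 113, 123, 127, 139, 150, 154, 158, 164, 171, 182, 188, 193, 216]

Fragment lengths:
  [0,11): 11 bp
  [11,18): 7 bp
  [18,24): 6 bp
  [24,32): 8 bp
  [32,39): 7 bp
  [39,48): 9 bp
  [48,52): 4 bp
  [52,59): 7 bp
  [59,75): 16 bp
  [75,86): 11 bp
  [86,92): 6 bp
  [92,100): 8 bp
  [100,113): 13 bp
  [113,123): 10 bp
  [123,127): 4 bp
  [127,139): 12 bp
  [139,150): 11 bp
  [150,154): 4 bp
  [154,158): 4 bp
  [158,164): 6 bp
  [164,171): 7 bp
  [171,182): 11 bp
  [182,188): 6 bp
  [188,193): 5 bp
  [193,216): 23 bp
  [216,219): 3 bp

[3,4,4,4,4,5,6,6,6,6,7,7,7,7,8,8,9,10,11,11,11,11,12,13,16,23]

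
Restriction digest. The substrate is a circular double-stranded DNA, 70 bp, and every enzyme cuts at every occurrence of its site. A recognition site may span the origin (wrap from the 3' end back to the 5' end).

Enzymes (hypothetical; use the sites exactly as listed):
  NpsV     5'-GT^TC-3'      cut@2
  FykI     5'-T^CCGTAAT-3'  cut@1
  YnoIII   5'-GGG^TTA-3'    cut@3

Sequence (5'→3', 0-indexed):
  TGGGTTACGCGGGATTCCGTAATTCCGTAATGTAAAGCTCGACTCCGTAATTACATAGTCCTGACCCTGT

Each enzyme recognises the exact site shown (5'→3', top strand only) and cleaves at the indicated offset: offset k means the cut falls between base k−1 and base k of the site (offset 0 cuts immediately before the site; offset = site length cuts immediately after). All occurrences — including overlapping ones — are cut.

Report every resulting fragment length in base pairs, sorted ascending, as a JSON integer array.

Scan for sites:
  NpsV (GTTC, off=2): no sites
  FykI (TCCGTAAT, off=1): starts [15, 23, 43] → cuts [16, 24, 44]
  YnoIII (GGGTTA, off=3): starts [1] → cuts [4]

All cut coordinates (distinct, sorted): [4, 16, 24, 44]

Fragment lengths:
  4→16: 12 bp
  16→24: 8 bp
  24→44: 20 bp
  44→4 (wrap): 70-44+4 = 30 bp

[8,12,20,30]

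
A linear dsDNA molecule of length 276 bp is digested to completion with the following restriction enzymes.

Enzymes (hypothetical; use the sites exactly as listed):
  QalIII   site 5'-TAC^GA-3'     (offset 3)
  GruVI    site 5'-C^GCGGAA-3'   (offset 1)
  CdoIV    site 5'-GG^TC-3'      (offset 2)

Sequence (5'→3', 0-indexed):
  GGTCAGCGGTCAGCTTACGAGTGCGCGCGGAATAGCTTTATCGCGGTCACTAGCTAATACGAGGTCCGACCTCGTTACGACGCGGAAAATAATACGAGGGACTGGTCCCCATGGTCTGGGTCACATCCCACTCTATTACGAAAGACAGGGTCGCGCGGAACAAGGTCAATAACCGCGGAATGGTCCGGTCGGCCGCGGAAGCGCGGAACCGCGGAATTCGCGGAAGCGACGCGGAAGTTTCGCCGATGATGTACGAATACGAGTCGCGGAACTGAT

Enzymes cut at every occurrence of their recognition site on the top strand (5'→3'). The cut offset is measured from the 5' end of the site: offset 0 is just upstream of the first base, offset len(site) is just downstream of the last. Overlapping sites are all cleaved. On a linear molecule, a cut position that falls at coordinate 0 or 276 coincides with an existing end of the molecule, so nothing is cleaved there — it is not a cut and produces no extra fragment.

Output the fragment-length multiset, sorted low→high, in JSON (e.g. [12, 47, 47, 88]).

[2,3,4,4,5,5,6,6,6,7,8,8,8,9,9,9,9,9,10,11,11,11,11,14,14,14,19,20,24]

Per-enzyme occurrences:
  QalIII TACGA/3: at [15, 57, 75, 92, 136, 251, 257] ⇒ [18, 60, 78, 95, 139, 254, 260]
  GruVI CGCGGAA/1: at [25, 80, 153, 173, 193, 201, 209, 218, 229, 264] ⇒ [26, 81, 154, 174, 194, 202, 210, 219, 230, 265]
  CdoIV GGTC/2: at [0, 7, 44, 62, 103, 112, 118, 148, 163, 181, 186] ⇒ [2, 9, 46, 64, 105, 114, 120, 150, 165, 183, 188]

All cut coordinates (distinct, sorted): [2, 9, 18, 26, 46, 60, 64, 78, 81, 95, 105, 114, 120, 139, 150, 154, 165, 174, 183, 188, 194, 202, 210, 219, 230, 254, 260, 265]

Fragment lengths:
  [0,2): 2 bp
  [2,9): 7 bp
  [9,18): 9 bp
  [18,26): 8 bp
  [26,46): 20 bp
  [46,60): 14 bp
  [60,64): 4 bp
  [64,78): 14 bp
  [78,81): 3 bp
  [81,95): 14 bp
  [95,105): 10 bp
  [105,114): 9 bp
  [114,120): 6 bp
  [120,139): 19 bp
  [139,150): 11 bp
  [150,154): 4 bp
  [154,165): 11 bp
  [165,174): 9 bp
  [174,183): 9 bp
  [183,188): 5 bp
  [188,194): 6 bp
  [194,202): 8 bp
  [202,210): 8 bp
  [210,219): 9 bp
  [219,230): 11 bp
  [230,254): 24 bp
  [254,260): 6 bp
  [260,265): 5 bp
  [265,276): 11 bp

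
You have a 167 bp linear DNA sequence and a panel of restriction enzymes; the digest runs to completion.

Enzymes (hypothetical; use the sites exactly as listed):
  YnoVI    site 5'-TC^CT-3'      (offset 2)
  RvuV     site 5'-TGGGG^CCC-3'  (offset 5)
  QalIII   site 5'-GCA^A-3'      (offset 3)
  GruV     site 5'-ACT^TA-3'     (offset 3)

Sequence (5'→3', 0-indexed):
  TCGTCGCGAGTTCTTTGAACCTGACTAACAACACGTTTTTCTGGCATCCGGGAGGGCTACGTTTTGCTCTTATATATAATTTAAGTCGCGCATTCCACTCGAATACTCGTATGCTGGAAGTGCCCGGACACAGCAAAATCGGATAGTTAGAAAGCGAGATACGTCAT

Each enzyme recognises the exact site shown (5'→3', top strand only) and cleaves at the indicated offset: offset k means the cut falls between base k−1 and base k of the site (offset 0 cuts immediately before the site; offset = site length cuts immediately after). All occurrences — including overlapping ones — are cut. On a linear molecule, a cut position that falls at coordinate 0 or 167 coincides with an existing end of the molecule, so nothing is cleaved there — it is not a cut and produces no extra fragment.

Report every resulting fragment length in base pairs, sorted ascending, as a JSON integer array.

Site scan:
  YnoVI (TCCT, off=2): no sites
  RvuV (TGGGGCCC, off=5): no sites
  QalIII GCAA/3: at [132] ⇒ [135]
  GruV (ACTTA, off=3): no sites

Pooled cuts: [135]

Fragments:
  [0,135): 135 bp
  [135,167): 32 bp

[32,135]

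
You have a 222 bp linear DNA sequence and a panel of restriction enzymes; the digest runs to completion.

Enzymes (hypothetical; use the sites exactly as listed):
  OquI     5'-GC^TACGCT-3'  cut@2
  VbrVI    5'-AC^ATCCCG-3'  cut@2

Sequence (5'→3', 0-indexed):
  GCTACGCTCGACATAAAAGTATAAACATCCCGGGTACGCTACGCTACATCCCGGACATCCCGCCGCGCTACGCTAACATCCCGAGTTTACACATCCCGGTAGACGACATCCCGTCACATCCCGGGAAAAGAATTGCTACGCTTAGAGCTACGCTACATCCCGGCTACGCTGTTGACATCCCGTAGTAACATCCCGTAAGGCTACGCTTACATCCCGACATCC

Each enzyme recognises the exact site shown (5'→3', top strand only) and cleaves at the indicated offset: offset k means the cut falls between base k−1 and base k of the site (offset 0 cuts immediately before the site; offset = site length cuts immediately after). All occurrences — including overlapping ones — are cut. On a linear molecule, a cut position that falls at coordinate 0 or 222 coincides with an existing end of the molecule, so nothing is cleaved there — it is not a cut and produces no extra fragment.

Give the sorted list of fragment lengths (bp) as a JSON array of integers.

[2,8,8,8,9,9,9,10,12,12,12,12,12,13,13,15,15,19,24]

Per-enzyme occurrences:
  OquI GCTACGCT/2: at [0, 37, 66, 134, 146, 162, 199] ⇒ [2, 39, 68, 136, 148, 164, 201]
  VbrVI ACATCCCG/2: at [24, 45, 54, 75, 90, 105, 115, 154, 174, 187, 208] ⇒ [26, 47, 56, 77, 92, 107, 117, 156, 176, 189, 210]

All cut coordinates (distinct, sorted): [2, 26, 39, 47, 56, 68, 77, 92, 107, 117, 136, 148, 156, 164, 176, 189, 201, 210]

Fragment lengths:
  [0,2): 2 bp
  [2,26): 24 bp
  [26,39): 13 bp
  [39,47): 8 bp
  [47,56): 9 bp
  [56,68): 12 bp
  [68,77): 9 bp
  [77,92): 15 bp
  [92,107): 15 bp
  [107,117): 10 bp
  [117,136): 19 bp
  [136,148): 12 bp
  [148,156): 8 bp
  [156,164): 8 bp
  [164,176): 12 bp
  [176,189): 13 bp
  [189,201): 12 bp
  [201,210): 9 bp
  [210,222): 12 bp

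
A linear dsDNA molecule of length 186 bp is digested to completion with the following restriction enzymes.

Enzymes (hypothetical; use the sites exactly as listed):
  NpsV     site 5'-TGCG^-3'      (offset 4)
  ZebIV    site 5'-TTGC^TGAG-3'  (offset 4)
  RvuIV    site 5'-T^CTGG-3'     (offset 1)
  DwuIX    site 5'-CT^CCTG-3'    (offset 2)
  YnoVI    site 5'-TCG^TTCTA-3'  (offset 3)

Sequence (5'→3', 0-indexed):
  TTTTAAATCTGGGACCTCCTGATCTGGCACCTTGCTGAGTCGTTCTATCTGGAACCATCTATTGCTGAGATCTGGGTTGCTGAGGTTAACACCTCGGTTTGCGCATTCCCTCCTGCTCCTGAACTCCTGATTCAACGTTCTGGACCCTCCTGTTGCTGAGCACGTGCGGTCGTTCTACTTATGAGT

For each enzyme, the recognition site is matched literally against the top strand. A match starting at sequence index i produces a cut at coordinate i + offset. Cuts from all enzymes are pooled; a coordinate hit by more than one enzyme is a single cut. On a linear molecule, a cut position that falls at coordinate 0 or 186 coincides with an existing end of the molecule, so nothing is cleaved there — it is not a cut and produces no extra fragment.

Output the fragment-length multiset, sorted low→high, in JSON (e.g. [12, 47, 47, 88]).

Per-enzyme occurrences:
  NpsV TGCG/4: at [99, 164] ⇒ [103, 168]
  ZebIV TTGCTGAG/4: at [31, 61, 76, 152] ⇒ [35, 65, 80, 156]
  RvuIV TCTGG/1: at [7, 22, 47, 70, 138] ⇒ [8, 23, 48, 71, 139]
  DwuIX CTCCTG/2: at [15, 109, 115, 123, 146] ⇒ [17, 111, 117, 125, 148]
  YnoVI TCGTTCTA/3: at [39, 169] ⇒ [42, 172]

All cut coordinates (distinct, sorted): [8, 17, 23, 35, 42, 48, 65, 71, 80, 103, 111, 117, 125, 139, 148, 156, 168, 172]

Fragments:
  [0,8): 8 bp
  [8,17): 9 bp
  [17,23): 6 bp
  [23,35): 12 bp
  [35,42): 7 bp
  [42,48): 6 bp
  [48,65): 17 bp
  [65,71): 6 bp
  [71,80): 9 bp
  [80,103): 23 bp
  [103,111): 8 bp
  [111,117): 6 bp
  [117,125): 8 bp
  [125,139): 14 bp
  [139,148): 9 bp
  [148,156): 8 bp
  [156,168): 12 bp
  [168,172): 4 bp
  [172,186): 14 bp

[4,6,6,6,6,7,8,8,8,8,9,9,9,12,12,14,14,17,23]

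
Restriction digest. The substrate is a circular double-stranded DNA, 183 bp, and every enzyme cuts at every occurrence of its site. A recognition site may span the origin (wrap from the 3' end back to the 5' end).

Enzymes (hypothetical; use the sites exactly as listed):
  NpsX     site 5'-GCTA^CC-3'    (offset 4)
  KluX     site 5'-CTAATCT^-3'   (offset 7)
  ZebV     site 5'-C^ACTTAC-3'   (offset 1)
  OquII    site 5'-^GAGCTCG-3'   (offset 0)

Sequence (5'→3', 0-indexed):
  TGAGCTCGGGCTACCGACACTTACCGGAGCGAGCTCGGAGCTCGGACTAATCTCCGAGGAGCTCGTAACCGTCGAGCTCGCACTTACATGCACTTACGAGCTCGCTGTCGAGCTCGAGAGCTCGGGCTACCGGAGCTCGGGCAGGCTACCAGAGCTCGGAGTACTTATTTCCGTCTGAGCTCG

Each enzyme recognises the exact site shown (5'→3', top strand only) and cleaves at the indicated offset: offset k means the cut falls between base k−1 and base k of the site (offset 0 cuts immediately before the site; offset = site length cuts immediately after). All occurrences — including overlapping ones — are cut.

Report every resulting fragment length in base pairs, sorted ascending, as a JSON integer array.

Site scan:
  NpsX GCTACC/4: at [9, 125, 144] ⇒ [13, 129, 148]
  KluX CTAATCT/7: at [46] ⇒ [53]
  ZebV CACTTAC/1: at [17, 80, 90] ⇒ [18, 81, 91]
  OquII GAGCTCG/0: at [1, 30, 37, 58, 73, 97, 109, 117, 132, 151, 176] ⇒ [1, 30, 37, 58, 73, 97, 109, 117, 132, 151, 176]

Pooled cuts: [1, 13, 18, 30, 37, 53, 58, 73, 81, 91, 97, 109, 117, 129, 132, 148, 151, 176]

Fragment lengths:
  1→13: 12 bp
  13→18: 5 bp
  18→30: 12 bp
  30→37: 7 bp
  37→53: 16 bp
  53→58: 5 bp
  58→73: 15 bp
  73→81: 8 bp
  81→91: 10 bp
  91→97: 6 bp
  97→109: 12 bp
  109→117: 8 bp
  117→129: 12 bp
  129→132: 3 bp
  132→148: 16 bp
  148→151: 3 bp
  151→176: 25 bp
  176→1 (wrap): 183-176+1 = 8 bp

[3,3,5,5,6,7,8,8,8,10,12,12,12,12,15,16,16,25]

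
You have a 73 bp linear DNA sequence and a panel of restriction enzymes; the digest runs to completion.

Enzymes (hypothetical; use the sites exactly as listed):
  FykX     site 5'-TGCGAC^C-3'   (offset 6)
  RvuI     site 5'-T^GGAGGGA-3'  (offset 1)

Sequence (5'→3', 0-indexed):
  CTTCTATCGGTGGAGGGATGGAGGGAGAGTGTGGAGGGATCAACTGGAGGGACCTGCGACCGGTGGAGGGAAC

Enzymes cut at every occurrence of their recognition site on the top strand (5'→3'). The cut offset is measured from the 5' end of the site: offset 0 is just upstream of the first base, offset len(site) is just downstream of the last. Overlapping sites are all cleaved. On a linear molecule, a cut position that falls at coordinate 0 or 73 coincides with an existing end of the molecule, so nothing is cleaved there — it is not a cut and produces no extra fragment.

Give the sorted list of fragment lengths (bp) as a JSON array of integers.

Scan for sites:
  FykX TGCGACC/6: at [54] ⇒ [60]
  RvuI TGGAGGGA/1: at [10, 18, 31, 44, 63] ⇒ [11, 19, 32, 45, 64]

Pooled cuts: [11, 19, 32, 45, 60, 64]

Fragments:
  [0,11): 11 bp
  [11,19): 8 bp
  [19,32): 13 bp
  [32,45): 13 bp
  [45,60): 15 bp
  [60,64): 4 bp
  [64,73): 9 bp

[4,8,9,11,13,13,15]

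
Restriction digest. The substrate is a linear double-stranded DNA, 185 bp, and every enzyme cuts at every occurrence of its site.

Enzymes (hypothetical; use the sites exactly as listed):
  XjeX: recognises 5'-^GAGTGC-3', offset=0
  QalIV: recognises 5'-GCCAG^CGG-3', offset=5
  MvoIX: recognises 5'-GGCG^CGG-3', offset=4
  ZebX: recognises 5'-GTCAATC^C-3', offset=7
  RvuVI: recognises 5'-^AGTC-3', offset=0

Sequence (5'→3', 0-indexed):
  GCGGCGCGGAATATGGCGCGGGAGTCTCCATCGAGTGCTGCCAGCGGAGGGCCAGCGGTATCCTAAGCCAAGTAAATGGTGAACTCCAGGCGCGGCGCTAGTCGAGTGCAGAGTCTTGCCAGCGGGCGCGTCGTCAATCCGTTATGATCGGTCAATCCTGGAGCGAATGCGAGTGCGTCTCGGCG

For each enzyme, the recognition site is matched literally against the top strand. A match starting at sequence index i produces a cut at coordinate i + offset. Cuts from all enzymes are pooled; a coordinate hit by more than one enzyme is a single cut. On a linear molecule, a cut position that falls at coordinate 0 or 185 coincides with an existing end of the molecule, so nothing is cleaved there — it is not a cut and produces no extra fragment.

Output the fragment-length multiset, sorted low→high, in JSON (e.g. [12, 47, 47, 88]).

Per-enzyme occurrences:
  XjeX (GAGTGC, off=0): starts [32, 103, 170] → cuts [32, 103, 170]
  QalIV (GCCAGCGG, off=5): starts [39, 50, 117] → cuts [44, 55, 122]
  MvoIX (GGCGCGG, off=4): starts [2, 14, 88] → cuts [6, 18, 92]
  ZebX (GTCAATCC, off=7): starts [132, 150] → cuts [139, 157]
  RvuVI (AGTC, off=0): starts [22, 99, 111] → cuts [22, 99, 111]

All cut coordinates (distinct, sorted): [6, 18, 22, 32, 44, 55, 92, 99, 103, 111, 122, 139, 157, 170]

Fragment lengths:
  [0,6): 6 bp
  [6,18): 12 bp
  [18,22): 4 bp
  [22,32): 10 bp
  [32,44): 12 bp
  [44,55): 11 bp
  [55,92): 37 bp
  [92,99): 7 bp
  [99,103): 4 bp
  [103,111): 8 bp
  [111,122): 11 bp
  [122,139): 17 bp
  [139,157): 18 bp
  [157,170): 13 bp
  [170,185): 15 bp

[4,4,6,7,8,10,11,11,12,12,13,15,17,18,37]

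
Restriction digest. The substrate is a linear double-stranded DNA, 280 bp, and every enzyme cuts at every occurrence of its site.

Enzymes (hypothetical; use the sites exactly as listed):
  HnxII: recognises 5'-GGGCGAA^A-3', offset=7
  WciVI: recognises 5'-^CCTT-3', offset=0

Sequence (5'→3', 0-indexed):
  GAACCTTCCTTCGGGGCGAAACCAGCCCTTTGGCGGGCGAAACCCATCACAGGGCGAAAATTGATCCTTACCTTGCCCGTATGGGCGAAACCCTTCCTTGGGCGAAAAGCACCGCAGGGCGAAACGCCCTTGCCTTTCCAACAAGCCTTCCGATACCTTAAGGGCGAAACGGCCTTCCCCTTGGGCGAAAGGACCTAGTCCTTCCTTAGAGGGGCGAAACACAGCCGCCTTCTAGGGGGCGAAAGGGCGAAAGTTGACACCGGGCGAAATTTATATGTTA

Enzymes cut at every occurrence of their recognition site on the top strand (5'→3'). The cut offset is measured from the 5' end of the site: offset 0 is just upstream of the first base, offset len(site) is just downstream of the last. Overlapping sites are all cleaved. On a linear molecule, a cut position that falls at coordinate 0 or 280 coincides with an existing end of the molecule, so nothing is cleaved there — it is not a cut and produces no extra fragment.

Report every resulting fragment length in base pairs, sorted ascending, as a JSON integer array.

Scan for sites:
  HnxII GGGCGAAA/7: at [13, 34, 51, 82, 99, 116, 161, 182, 211, 236, 244, 261] ⇒ [20, 41, 58, 89, 106, 123, 168, 189, 218, 243, 251, 268]
  WciVI CCTT/0: at [3, 7, 26, 65, 70, 91, 95, 127, 132, 145, 155, 172, 178, 199, 203, 227] ⇒ [3, 7, 26, 65, 70, 91, 95, 127, 132, 145, 155, 172, 178, 199, 203, 227]

All cut coordinates (distinct, sorted): [3, 7, 20, 26, 41, 58, 65, 70, 89, 91, 95, 106, 123, 127, 132, 145, 155, 168, 172, 178, 189, 199, 203, 218, 227, 243, 251, 268]

Fragment lengths:
  [0,3): 3 bp
  [3,7): 4 bp
  [7,20): 13 bp
  [20,26): 6 bp
  [26,41): 15 bp
  [41,58): 17 bp
  [58,65): 7 bp
  [65,70): 5 bp
  [70,89): 19 bp
  [89,91): 2 bp
  [91,95): 4 bp
  [95,106): 11 bp
  [106,123): 17 bp
  [123,127): 4 bp
  [127,132): 5 bp
  [132,145): 13 bp
  [145,155): 10 bp
  [155,168): 13 bp
  [168,172): 4 bp
  [172,178): 6 bp
  [178,189): 11 bp
  [189,199): 10 bp
  [199,203): 4 bp
  [203,218): 15 bp
  [218,227): 9 bp
  [227,243): 16 bp
  [243,251): 8 bp
  [251,268): 17 bp
  [268,280): 12 bp

[2,3,4,4,4,4,4,5,5,6,6,7,8,9,10,10,11,11,12,13,13,13,15,15,16,17,17,17,19]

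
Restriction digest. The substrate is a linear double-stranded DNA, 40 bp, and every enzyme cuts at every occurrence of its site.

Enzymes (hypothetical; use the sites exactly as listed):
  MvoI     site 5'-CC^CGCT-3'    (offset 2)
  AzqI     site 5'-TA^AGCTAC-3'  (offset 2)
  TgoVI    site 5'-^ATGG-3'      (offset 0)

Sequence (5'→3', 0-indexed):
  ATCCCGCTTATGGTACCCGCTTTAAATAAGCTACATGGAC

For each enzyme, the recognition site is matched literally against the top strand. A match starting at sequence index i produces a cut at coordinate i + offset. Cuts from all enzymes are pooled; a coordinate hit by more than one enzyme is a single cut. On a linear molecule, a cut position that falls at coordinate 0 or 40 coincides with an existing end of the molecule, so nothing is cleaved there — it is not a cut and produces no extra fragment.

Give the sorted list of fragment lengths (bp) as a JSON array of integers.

Site scan:
  MvoI (CCCGCT, off=2): starts [2, 15] → cuts [4, 17]
  AzqI (TAAGCTAC, off=2): starts [26] → cuts [28]
  TgoVI (ATGG, off=0): starts [9, 34] → cuts [9, 34]

All cut coordinates (distinct, sorted): [4, 9, 17, 28, 34]

Fragments:
  [0,4): 4 bp
  [4,9): 5 bp
  [9,17): 8 bp
  [17,28): 11 bp
  [28,34): 6 bp
  [34,40): 6 bp

[4,5,6,6,8,11]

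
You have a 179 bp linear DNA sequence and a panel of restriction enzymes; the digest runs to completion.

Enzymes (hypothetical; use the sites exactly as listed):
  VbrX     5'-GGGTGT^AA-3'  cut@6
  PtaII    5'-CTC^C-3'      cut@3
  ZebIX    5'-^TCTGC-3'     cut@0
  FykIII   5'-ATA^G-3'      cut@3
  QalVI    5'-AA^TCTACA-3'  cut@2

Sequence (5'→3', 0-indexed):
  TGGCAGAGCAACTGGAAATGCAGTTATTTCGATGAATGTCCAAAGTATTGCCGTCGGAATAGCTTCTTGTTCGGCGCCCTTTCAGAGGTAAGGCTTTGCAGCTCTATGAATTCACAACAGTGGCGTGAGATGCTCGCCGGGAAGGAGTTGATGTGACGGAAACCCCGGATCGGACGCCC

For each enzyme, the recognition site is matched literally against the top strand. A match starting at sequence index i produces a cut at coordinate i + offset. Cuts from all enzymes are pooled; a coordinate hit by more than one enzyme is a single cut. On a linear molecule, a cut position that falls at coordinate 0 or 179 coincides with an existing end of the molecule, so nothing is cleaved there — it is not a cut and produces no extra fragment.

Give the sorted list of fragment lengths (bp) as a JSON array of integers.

Scan for sites:
  VbrX (GGGTGTAA, off=6): no sites
  PtaII (CTCC, off=3): no sites
  ZebIX (TCTGC, off=0): no sites
  FykIII ATAG/3: at [58] ⇒ [61]
  QalVI (AATCTACA, off=2): no sites

Pooled cuts: [61]

Fragments:
  [0,61): 61 bp
  [61,179): 118 bp

[61,118]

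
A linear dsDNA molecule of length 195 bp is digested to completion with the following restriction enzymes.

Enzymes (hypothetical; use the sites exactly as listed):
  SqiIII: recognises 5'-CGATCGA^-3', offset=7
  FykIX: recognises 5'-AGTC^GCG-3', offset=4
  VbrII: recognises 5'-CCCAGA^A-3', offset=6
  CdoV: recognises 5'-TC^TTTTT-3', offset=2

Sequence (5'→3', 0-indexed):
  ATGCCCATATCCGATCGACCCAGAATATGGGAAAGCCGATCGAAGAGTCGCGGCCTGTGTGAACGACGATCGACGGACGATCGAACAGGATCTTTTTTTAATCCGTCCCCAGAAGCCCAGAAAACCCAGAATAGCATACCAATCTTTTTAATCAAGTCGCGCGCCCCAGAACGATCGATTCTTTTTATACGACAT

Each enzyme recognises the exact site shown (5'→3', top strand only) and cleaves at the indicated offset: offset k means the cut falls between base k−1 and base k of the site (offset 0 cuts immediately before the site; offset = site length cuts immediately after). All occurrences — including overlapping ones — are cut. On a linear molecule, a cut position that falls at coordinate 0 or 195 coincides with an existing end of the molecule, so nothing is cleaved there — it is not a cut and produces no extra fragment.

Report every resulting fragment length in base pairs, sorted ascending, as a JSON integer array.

Scan for sites:
  SqiIII (CGATCGA, off=7): starts [11, 36, 66, 77, 171] → cuts [18, 43, 73, 84, 178]
  FykIX (AGTCGCG, off=4): starts [45, 154] → cuts [49, 158]
  VbrII (CCCAGAA, off=6): starts [18, 107, 115, 124, 164] → cuts [24, 113, 121, 130, 170]
  CdoV (TCTTTTT, off=2): starts [90, 142, 179] → cuts [92, 144, 181]

Pooled cuts: [18, 24, 43, 49, 73, 84, 92, 113, 121, 130, 144, 158, 170, 178, 181]

Fragment lengths:
  [0,18): 18 bp
  [18,24): 6 bp
  [24,43): 19 bp
  [43,49): 6 bp
  [49,73): 24 bp
  [73,84): 11 bp
  [84,92): 8 bp
  [92,113): 21 bp
  [113,121): 8 bp
  [121,130): 9 bp
  [130,144): 14 bp
  [144,158): 14 bp
  [158,170): 12 bp
  [170,178): 8 bp
  [178,181): 3 bp
  [181,195): 14 bp

[3,6,6,8,8,8,9,11,12,14,14,14,18,19,21,24]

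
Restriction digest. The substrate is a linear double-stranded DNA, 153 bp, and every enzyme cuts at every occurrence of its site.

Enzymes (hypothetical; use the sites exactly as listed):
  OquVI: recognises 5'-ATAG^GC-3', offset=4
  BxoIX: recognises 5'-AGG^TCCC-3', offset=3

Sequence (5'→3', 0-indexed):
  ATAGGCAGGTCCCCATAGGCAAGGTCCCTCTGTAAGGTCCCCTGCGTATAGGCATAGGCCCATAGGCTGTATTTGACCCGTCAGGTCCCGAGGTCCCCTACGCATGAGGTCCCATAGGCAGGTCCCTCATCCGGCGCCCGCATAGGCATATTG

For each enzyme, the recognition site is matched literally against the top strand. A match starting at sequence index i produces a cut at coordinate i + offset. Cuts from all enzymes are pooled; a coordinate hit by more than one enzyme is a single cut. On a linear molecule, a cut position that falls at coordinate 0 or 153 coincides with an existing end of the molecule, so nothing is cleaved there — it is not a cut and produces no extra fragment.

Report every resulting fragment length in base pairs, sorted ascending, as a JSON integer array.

[4,5,5,6,6,8,8,8,8,9,13,14,16,20,23]

Per-enzyme occurrences:
  OquVI ATAGGC/4: at [0, 14, 47, 53, 61, 113, 141] ⇒ [4, 18, 51, 57, 65, 117, 145]
  BxoIX AGGTCCC/3: at [6, 21, 34, 82, 90, 106, 119] ⇒ [9, 24, 37, 85, 93, 109, 122]

Pooled cuts: [4, 9, 18, 24, 37, 51, 57, 65, 85, 93, 109, 117, 122, 145]

Fragment lengths:
  [0,4): 4 bp
  [4,9): 5 bp
  [9,18): 9 bp
  [18,24): 6 bp
  [24,37): 13 bp
  [37,51): 14 bp
  [51,57): 6 bp
  [57,65): 8 bp
  [65,85): 20 bp
  [85,93): 8 bp
  [93,109): 16 bp
  [109,117): 8 bp
  [117,122): 5 bp
  [122,145): 23 bp
  [145,153): 8 bp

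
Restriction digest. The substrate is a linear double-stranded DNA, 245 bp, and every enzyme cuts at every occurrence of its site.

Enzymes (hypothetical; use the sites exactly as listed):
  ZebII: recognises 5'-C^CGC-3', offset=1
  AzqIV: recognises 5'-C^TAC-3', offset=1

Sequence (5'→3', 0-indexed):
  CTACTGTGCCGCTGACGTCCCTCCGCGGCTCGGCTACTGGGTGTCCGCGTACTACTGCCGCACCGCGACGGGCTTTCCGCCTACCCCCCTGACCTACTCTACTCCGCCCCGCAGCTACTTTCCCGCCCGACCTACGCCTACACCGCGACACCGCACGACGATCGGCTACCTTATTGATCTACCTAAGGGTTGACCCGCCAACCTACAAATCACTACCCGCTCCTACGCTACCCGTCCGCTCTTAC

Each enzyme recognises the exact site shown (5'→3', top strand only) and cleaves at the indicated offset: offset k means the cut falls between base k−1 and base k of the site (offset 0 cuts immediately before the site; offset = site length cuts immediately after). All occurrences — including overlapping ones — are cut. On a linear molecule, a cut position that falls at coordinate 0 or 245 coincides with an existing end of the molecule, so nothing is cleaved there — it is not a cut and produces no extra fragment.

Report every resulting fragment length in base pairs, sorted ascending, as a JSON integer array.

[1,4,4,5,5,5,5,5,5,6,6,6,6,7,8,8,8,8,8,9,9,10,11,11,13,13,14,14,15,16]

Scan for sites:
  ZebII (CCGC, off=1): starts [8, 22, 44, 57, 62, 76, 103, 108, 122, 142, 150, 194, 216, 235] → cuts [9, 23, 45, 58, 63, 77, 104, 109, 123, 143, 151, 195, 217, 236]
  AzqIV (CTAC, off=1): starts [0, 33, 51, 80, 93, 98, 114, 131, 137, 165, 178, 202, 212, 222, 227] → cuts [1, 34, 52, 81, 94, 99, 115, 132, 138, 166, 179, 203, 213, 223, 228]

All cut coordinates (distinct, sorted): [1, 9, 23, 34, 45, 52, 58, 63, 77, 81, 94, 99, 104, 109, 115, 123, 132, 138, 143, 151, 166, 179, 195, 203, 213, 217, 223, 228, 236]

Fragment lengths:
  [0,1): 1 bp
  [1,9): 8 bp
  [9,23): 14 bp
  [23,34): 11 bp
  [34,45): 11 bp
  [45,52): 7 bp
  [52,58): 6 bp
  [58,63): 5 bp
  [63,77): 14 bp
  [77,81): 4 bp
  [81,94): 13 bp
  [94,99): 5 bp
  [99,104): 5 bp
  [104,109): 5 bp
  [109,115): 6 bp
  [115,123): 8 bp
  [123,132): 9 bp
  [132,138): 6 bp
  [138,143): 5 bp
  [143,151): 8 bp
  [151,166): 15 bp
  [166,179): 13 bp
  [179,195): 16 bp
  [195,203): 8 bp
  [203,213): 10 bp
  [213,217): 4 bp
  [217,223): 6 bp
  [223,228): 5 bp
  [228,236): 8 bp
  [236,245): 9 bp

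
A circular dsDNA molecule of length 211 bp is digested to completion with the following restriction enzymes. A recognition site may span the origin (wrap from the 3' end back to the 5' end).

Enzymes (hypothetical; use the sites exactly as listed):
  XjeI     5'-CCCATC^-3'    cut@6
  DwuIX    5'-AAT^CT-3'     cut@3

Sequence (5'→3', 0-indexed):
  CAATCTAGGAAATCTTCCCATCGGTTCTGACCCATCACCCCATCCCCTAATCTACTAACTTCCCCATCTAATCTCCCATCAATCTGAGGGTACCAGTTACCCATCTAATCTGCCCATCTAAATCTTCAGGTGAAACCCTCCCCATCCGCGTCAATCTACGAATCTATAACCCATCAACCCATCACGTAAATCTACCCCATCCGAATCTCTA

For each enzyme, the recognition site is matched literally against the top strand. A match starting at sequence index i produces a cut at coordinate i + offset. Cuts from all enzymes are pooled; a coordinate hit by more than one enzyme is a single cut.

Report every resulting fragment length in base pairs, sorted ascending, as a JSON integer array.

Scan for sites:
  XjeI (CCCATC, off=6): starts [16, 30, 38, 62, 74, 99, 112, 140, 169, 177, 195] → cuts [22, 36, 44, 68, 80, 105, 118, 146, 175, 183, 201]
  DwuIX (AATCT, off=3): starts [1, 10, 48, 69, 80, 106, 120, 152, 160, 188, 203] → cuts [4, 13, 51, 72, 83, 109, 123, 155, 163, 191, 206]

All cut coordinates (distinct, sorted): [4, 13, 22, 36, 44, 51, 68, 72, 80, 83, 105, 109, 118, 123, 146, 155, 163, 175, 183, 191, 201, 206]

Fragment lengths:
  4→13: 9 bp
  13→22: 9 bp
  22→36: 14 bp
  36→44: 8 bp
  44→51: 7 bp
  51→68: 17 bp
  68→72: 4 bp
  72→80: 8 bp
  80→83: 3 bp
  83→105: 22 bp
  105→109: 4 bp
  109→118: 9 bp
  118→123: 5 bp
  123→146: 23 bp
  146→155: 9 bp
  155→163: 8 bp
  163→175: 12 bp
  175→183: 8 bp
  183→191: 8 bp
  191→201: 10 bp
  201→206: 5 bp
  206→4 (wrap): 211-206+4 = 9 bp

[3,4,4,5,5,7,8,8,8,8,8,9,9,9,9,9,10,12,14,17,22,23]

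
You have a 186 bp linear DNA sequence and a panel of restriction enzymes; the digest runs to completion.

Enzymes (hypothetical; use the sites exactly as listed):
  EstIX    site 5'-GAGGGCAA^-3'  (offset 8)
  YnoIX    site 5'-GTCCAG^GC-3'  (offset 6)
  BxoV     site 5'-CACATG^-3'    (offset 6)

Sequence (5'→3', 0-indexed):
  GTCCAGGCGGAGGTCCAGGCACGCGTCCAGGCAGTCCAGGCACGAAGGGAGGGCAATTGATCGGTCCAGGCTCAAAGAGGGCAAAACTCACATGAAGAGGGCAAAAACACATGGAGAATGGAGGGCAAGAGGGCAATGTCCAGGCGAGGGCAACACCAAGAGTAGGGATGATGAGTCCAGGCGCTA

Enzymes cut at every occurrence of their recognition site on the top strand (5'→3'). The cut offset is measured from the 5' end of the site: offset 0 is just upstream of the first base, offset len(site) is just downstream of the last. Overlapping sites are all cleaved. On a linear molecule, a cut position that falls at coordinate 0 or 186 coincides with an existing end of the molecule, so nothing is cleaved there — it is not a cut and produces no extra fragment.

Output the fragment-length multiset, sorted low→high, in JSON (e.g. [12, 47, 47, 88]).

Per-enzyme occurrences:
  EstIX (GAGGGCAA, off=8): starts [48, 76, 96, 120, 128, 145] → cuts [56, 84, 104, 128, 136, 153]
  YnoIX (GTCCAGGC, off=6): starts [0, 12, 24, 33, 63, 137, 174] → cuts [6, 18, 30, 39, 69, 143, 180]
  BxoV (CACATG, off=6): starts [88, 107] → cuts [94, 113]

Pooled cuts: [6, 18, 30, 39, 56, 69, 84, 94, 104, 113, 128, 136, 143, 153, 180]

Fragments:
  [0,6): 6 bp
  [6,18): 12 bp
  [18,30): 12 bp
  [30,39): 9 bp
  [39,56): 17 bp
  [56,69): 13 bp
  [69,84): 15 bp
  [84,94): 10 bp
  [94,104): 10 bp
  [104,113): 9 bp
  [113,128): 15 bp
  [128,136): 8 bp
  [136,143): 7 bp
  [143,153): 10 bp
  [153,180): 27 bp
  [180,186): 6 bp

[6,6,7,8,9,9,10,10,10,12,12,13,15,15,17,27]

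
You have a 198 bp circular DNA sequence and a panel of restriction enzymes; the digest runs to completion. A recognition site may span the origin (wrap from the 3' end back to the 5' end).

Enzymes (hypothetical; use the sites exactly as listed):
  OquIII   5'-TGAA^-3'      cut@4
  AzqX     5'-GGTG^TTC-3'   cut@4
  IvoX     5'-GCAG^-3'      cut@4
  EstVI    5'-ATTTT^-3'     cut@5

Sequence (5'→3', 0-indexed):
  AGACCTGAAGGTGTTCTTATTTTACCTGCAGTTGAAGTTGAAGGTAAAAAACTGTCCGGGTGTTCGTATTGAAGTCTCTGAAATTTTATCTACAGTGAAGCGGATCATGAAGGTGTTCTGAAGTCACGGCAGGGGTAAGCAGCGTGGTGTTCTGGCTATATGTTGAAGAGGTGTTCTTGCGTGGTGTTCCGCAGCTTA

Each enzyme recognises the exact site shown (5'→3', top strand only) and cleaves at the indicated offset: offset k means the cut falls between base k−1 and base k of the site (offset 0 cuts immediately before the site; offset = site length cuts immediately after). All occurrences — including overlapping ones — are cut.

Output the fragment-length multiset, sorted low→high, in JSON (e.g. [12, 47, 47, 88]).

[4,4,5,5,6,6,7,7,8,8,9,10,10,10,11,12,12,13,13,18,20]

Site scan:
  OquIII TGAA/4: at [5, 32, 38, 69, 78, 95, 107, 118, 163] ⇒ [9, 36, 42, 73, 82, 99, 111, 122, 167]
  AzqX GGTGTTC/4: at [9, 58, 111, 145, 169, 182] ⇒ [13, 62, 115, 149, 173, 186]
  IvoX GCAG/4: at [27, 128, 138, 190] ⇒ [31, 132, 142, 194]
  EstVI ATTTT/5: at [18, 82] ⇒ [23, 87]

Pooled cuts: [9, 13, 23, 31, 36, 42, 62, 73, 82, 87, 99, 111, 115, 122, 132, 142, 149, 167, 173, 186, 194]

Fragment lengths:
  9→13: 4 bp
  13→23: 10 bp
  23→31: 8 bp
  31→36: 5 bp
  36→42: 6 bp
  42→62: 20 bp
  62→73: 11 bp
  73→82: 9 bp
  82→87: 5 bp
  87→99: 12 bp
  99→111: 12 bp
  111→115: 4 bp
  115→122: 7 bp
  122→132: 10 bp
  132→142: 10 bp
  142→149: 7 bp
  149→167: 18 bp
  167→173: 6 bp
  173→186: 13 bp
  186→194: 8 bp
  194→9 (wrap): 198-194+9 = 13 bp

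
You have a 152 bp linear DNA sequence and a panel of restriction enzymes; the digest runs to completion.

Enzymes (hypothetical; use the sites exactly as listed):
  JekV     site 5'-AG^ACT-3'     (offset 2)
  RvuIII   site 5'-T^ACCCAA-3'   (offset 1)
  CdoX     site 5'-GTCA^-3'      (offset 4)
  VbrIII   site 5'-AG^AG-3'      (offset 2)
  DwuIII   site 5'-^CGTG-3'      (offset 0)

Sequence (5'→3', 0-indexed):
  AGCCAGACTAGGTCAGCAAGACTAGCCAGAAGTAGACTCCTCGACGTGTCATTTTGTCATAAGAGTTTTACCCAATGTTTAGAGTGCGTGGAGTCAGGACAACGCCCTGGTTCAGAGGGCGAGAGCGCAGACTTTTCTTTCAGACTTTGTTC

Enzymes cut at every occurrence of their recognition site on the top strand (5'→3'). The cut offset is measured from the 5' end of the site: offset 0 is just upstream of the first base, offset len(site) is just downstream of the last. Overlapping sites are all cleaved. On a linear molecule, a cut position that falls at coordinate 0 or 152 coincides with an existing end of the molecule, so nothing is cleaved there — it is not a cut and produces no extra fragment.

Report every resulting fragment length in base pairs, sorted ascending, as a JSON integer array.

[4,4,5,6,6,7,7,8,8,9,9,9,10,13,13,15,19]

Per-enzyme occurrences:
  JekV AGACT/2: at [4, 18, 33, 128, 141] ⇒ [6, 20, 35, 130, 143]
  RvuIII TACCCAA/1: at [68] ⇒ [69]
  CdoX GTCA/4: at [11, 47, 55, 92] ⇒ [15, 51, 59, 96]
  VbrIII AGAG/2: at [61, 80, 113, 121] ⇒ [63, 82, 115, 123]
  DwuIII CGTG/0: at [44, 86] ⇒ [44, 86]

Pooled cuts: [6, 15, 20, 35, 44, 51, 59, 63, 69, 82, 86, 96, 115, 123, 130, 143]

Fragments:
  [0,6): 6 bp
  [6,15): 9 bp
  [15,20): 5 bp
  [20,35): 15 bp
  [35,44): 9 bp
  [44,51): 7 bp
  [51,59): 8 bp
  [59,63): 4 bp
  [63,69): 6 bp
  [69,82): 13 bp
  [82,86): 4 bp
  [86,96): 10 bp
  [96,115): 19 bp
  [115,123): 8 bp
  [123,130): 7 bp
  [130,143): 13 bp
  [143,152): 9 bp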